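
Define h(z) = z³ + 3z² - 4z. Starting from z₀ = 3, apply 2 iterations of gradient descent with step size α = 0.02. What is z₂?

h′(z) = 3z² + 6z - 4
z₁ = 3 − 0.02·41 = 2.18
z₂ = 2.18 − 0.02·23.3372 = 1.713256

1.713256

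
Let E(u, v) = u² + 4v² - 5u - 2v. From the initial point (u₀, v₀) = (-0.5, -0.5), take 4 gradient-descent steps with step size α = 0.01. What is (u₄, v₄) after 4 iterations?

(-0.26710448, -0.28729472)

∇E = (2u - 5, 8v - 2)
(u₁, v₁) = (-0.5, -0.5) − 0.01·(-6, -6) = (-0.44, -0.44)
(u₂, v₂) = (-0.44, -0.44) − 0.01·(-5.88, -5.52) = (-0.3812, -0.3848)
(u₃, v₃) = (-0.3812, -0.3848) − 0.01·(-5.7624, -5.0784) = (-0.323576, -0.334016)
(u₄, v₄) = (-0.323576, -0.334016) − 0.01·(-5.647152, -4.672128) = (-0.26710448, -0.28729472)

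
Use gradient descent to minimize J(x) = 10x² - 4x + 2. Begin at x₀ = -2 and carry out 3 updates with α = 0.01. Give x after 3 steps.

J′(x) = 20x - 4
Step 1: J′(-2) = -44; x₁ = -2 − 0.01·(-44) = -1.56
Step 2: J′(-1.56) = -35.2; x₂ = -1.56 − 0.01·(-35.2) = -1.208
Step 3: J′(-1.208) = -28.16; x₃ = -1.208 − 0.01·(-28.16) = -0.9264

-0.9264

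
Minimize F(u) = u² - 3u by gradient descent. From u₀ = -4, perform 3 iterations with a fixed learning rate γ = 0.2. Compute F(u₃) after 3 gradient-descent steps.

-0.838656

F′(u) = 2u - 3
u₁ = -4 − 0.2·(-11) = -1.8
u₂ = -1.8 − 0.2·(-6.6) = -0.48
u₃ = -0.48 − 0.2·(-3.96) = 0.312
F(0.312) = -0.838656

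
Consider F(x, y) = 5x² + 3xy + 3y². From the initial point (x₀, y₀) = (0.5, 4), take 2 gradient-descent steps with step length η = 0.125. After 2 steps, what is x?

0.1015625

∇F = (10x + 3y, 3x + 6y)
Step 1: at (0.5, 4), ∇F = (17, 25.5) → (0.5, 4) − 0.125·(17, 25.5) = (-1.625, 0.8125)
Step 2: at (-1.625, 0.8125), ∇F = (-13.8125, 0) → (-1.625, 0.8125) − 0.125·(-13.8125, 0) = (0.1015625, 0.8125)
x = 0.1015625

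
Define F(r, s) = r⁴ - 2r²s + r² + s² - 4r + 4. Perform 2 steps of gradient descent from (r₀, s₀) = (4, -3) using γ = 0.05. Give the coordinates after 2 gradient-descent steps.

(288.7568, 12.006)

∇F = (4r³ - 4rs + 2r - 4, -2r² + 2s)
(r₁, s₁) = (4, -3) − 0.05·(308, -38) = (-11.4, -1.1)
(r₂, s₂) = (-11.4, -1.1) − 0.05·(-6003.136, -262.12) = (288.7568, 12.006)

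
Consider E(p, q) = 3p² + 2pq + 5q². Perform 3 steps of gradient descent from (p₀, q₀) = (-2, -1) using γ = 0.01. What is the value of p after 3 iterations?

-1.612592

∇E = (6p + 2q, 2p + 10q)
Step 1: at (-2, -1), ∇E = (-14, -14) → (-2, -1) − 0.01·(-14, -14) = (-1.86, -0.86)
Step 2: at (-1.86, -0.86), ∇E = (-12.88, -12.32) → (-1.86, -0.86) − 0.01·(-12.88, -12.32) = (-1.7312, -0.7368)
Step 3: at (-1.7312, -0.7368), ∇E = (-11.8608, -10.8304) → (-1.7312, -0.7368) − 0.01·(-11.8608, -10.8304) = (-1.612592, -0.628496)
p = -1.612592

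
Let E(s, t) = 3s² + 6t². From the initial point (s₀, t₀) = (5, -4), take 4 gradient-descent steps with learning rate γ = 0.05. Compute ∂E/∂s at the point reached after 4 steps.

∇E = (6s, 12t)
(s₁, t₁) = (5, -4) − 0.05·(30, -48) = (3.5, -1.6)
(s₂, t₂) = (3.5, -1.6) − 0.05·(21, -19.2) = (2.45, -0.64)
(s₃, t₃) = (2.45, -0.64) − 0.05·(14.7, -7.68) = (1.715, -0.256)
(s₄, t₄) = (1.715, -0.256) − 0.05·(10.29, -3.072) = (1.2005, -0.1024)
∂E/∂s at (1.2005, -0.1024) = 7.203

7.203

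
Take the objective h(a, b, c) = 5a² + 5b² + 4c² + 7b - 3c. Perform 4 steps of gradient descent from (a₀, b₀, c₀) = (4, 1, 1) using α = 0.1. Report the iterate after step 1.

(0, -0.7, 0.5)

∇h = (10a, 10b + 7, 8c - 3)
Step 1: at (4, 1, 1), ∇h = (40, 17, 5) → (4, 1, 1) − 0.1·(40, 17, 5) = (0, -0.7, 0.5)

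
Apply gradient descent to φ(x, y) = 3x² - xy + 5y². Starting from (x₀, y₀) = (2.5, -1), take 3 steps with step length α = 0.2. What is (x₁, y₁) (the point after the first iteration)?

(-0.7, 1.5)

∇φ = (6x - y, -x + 10y)
(x₁, y₁) = (2.5, -1) − 0.2·(16, -12.5) = (-0.7, 1.5)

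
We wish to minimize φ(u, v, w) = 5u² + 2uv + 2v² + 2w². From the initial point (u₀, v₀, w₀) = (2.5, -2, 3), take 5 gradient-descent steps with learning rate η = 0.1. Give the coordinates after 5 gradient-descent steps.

∇φ = (10u + 2v, 2u + 4v, 4w)
Step 1: at (2.5, -2, 3), ∇φ = (21, -3, 12) → (2.5, -2, 3) − 0.1·(21, -3, 12) = (0.4, -1.7, 1.8)
Step 2: at (0.4, -1.7, 1.8), ∇φ = (0.6, -6, 7.2) → (0.4, -1.7, 1.8) − 0.1·(0.6, -6, 7.2) = (0.34, -1.1, 1.08)
Step 3: at (0.34, -1.1, 1.08), ∇φ = (1.2, -3.72, 4.32) → (0.34, -1.1, 1.08) − 0.1·(1.2, -3.72, 4.32) = (0.22, -0.728, 0.648)
Step 4: at (0.22, -0.728, 0.648), ∇φ = (0.744, -2.472, 2.592) → (0.22, -0.728, 0.648) − 0.1·(0.744, -2.472, 2.592) = (0.1456, -0.4808, 0.3888)
Step 5: at (0.1456, -0.4808, 0.3888), ∇φ = (0.4944, -1.632, 1.5552) → (0.1456, -0.4808, 0.3888) − 0.1·(0.4944, -1.632, 1.5552) = (0.09616, -0.3176, 0.23328)

(0.09616, -0.3176, 0.23328)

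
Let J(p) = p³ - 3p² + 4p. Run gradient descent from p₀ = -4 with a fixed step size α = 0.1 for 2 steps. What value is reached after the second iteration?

-59.328

J′(p) = 3p² - 6p + 4
p₁ = -4 − 0.1·76 = -11.6
p₂ = -11.6 − 0.1·477.28 = -59.328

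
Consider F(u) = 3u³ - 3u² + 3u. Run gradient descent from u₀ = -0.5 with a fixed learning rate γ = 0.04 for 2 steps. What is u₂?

F′(u) = 9u² - 6u + 3
Step 1: F′(-0.5) = 8.25; u₁ = -0.5 − 0.04·8.25 = -0.83
Step 2: F′(-0.83) = 14.1801; u₂ = -0.83 − 0.04·14.1801 = -1.397204

-1.397204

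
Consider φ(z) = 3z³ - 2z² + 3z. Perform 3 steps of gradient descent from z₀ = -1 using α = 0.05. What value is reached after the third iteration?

φ′(z) = 9z² - 4z + 3
z₁ = -1 − 0.05·16 = -1.8
z₂ = -1.8 − 0.05·39.36 = -3.768
z₃ = -3.768 − 0.05·145.852416 = -11.0606208

-11.0606208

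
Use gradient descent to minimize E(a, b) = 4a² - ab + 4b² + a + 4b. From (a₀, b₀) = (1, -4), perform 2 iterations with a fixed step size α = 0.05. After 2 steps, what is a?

∇E = (8a - b + 1, -a + 8b + 4)
(a₁, b₁) = (1, -4) − 0.05·(13, -29) = (0.35, -2.55)
(a₂, b₂) = (0.35, -2.55) − 0.05·(6.35, -16.75) = (0.0325, -1.7125)
a = 0.0325

0.0325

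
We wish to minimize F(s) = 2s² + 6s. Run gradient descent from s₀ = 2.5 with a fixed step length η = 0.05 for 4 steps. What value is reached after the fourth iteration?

0.1384

F′(s) = 4s + 6
s₁ = 2.5 − 0.05·16 = 1.7
s₂ = 1.7 − 0.05·12.8 = 1.06
s₃ = 1.06 − 0.05·10.24 = 0.548
s₄ = 0.548 − 0.05·8.192 = 0.1384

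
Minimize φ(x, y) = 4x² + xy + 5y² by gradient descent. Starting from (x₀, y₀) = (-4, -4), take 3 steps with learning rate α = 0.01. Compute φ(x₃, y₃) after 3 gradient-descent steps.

84.59323466176

∇φ = (8x + y, x + 10y)
(x₁, y₁) = (-4, -4) − 0.01·(-36, -44) = (-3.64, -3.56)
(x₂, y₂) = (-3.64, -3.56) − 0.01·(-32.68, -39.24) = (-3.3132, -3.1676)
(x₃, y₃) = (-3.3132, -3.1676) − 0.01·(-29.6732, -34.9892) = (-3.016468, -2.817708)
φ(-3.016468, -2.817708) = 84.59323466176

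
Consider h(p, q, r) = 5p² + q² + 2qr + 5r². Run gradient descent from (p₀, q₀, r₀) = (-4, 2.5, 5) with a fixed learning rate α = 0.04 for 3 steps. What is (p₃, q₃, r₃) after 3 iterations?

(-0.864, 1.27984, 0.79488)

∇h = (10p, 2q + 2r, 2q + 10r)
Step 1: at (-4, 2.5, 5), ∇h = (-40, 15, 55) → (-4, 2.5, 5) − 0.04·(-40, 15, 55) = (-2.4, 1.9, 2.8)
Step 2: at (-2.4, 1.9, 2.8), ∇h = (-24, 9.4, 31.8) → (-2.4, 1.9, 2.8) − 0.04·(-24, 9.4, 31.8) = (-1.44, 1.524, 1.528)
Step 3: at (-1.44, 1.524, 1.528), ∇h = (-14.4, 6.104, 18.328) → (-1.44, 1.524, 1.528) − 0.04·(-14.4, 6.104, 18.328) = (-0.864, 1.27984, 0.79488)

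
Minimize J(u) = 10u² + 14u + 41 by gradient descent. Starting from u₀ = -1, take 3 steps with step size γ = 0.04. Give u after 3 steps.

J′(u) = 20u + 14
u₁ = -1 − 0.04·(-6) = -0.76
u₂ = -0.76 − 0.04·(-1.2) = -0.712
u₃ = -0.712 − 0.04·(-0.24) = -0.7024

-0.7024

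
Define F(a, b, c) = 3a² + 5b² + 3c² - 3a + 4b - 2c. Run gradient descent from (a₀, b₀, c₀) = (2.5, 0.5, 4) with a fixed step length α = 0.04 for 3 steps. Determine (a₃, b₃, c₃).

∇F = (6a - 3, 10b + 4, 6c - 2)
Step 1: at (2.5, 0.5, 4), ∇F = (12, 9, 22) → (2.5, 0.5, 4) − 0.04·(12, 9, 22) = (2.02, 0.14, 3.12)
Step 2: at (2.02, 0.14, 3.12), ∇F = (9.12, 5.4, 16.72) → (2.02, 0.14, 3.12) − 0.04·(9.12, 5.4, 16.72) = (1.6552, -0.076, 2.4512)
Step 3: at (1.6552, -0.076, 2.4512), ∇F = (6.9312, 3.24, 12.7072) → (1.6552, -0.076, 2.4512) − 0.04·(6.9312, 3.24, 12.7072) = (1.377952, -0.2056, 1.942912)

(1.377952, -0.2056, 1.942912)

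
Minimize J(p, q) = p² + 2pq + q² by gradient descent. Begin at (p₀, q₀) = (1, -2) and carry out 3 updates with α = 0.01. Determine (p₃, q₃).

(1.057632, -1.942368)

∇J = (2p + 2q, 2p + 2q)
(p₁, q₁) = (1, -2) − 0.01·(-2, -2) = (1.02, -1.98)
(p₂, q₂) = (1.02, -1.98) − 0.01·(-1.92, -1.92) = (1.0392, -1.9608)
(p₃, q₃) = (1.0392, -1.9608) − 0.01·(-1.8432, -1.8432) = (1.057632, -1.942368)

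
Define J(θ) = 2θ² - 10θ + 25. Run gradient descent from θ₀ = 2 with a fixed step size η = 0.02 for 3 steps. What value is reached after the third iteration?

J′(θ) = 4θ - 10
θ₁ = 2 − 0.02·(-2) = 2.04
θ₂ = 2.04 − 0.02·(-1.84) = 2.0768
θ₃ = 2.0768 − 0.02·(-1.6928) = 2.110656

2.110656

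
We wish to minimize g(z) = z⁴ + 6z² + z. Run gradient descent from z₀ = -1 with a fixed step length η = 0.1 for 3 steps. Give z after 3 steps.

g′(z) = 4z³ + 12z + 1
Step 1: g′(-1) = -15; z₁ = -1 − 0.1·(-15) = 0.5
Step 2: g′(0.5) = 7.5; z₂ = 0.5 − 0.1·7.5 = -0.25
Step 3: g′(-0.25) = -2.0625; z₃ = -0.25 − 0.1·(-2.0625) = -0.04375

-0.04375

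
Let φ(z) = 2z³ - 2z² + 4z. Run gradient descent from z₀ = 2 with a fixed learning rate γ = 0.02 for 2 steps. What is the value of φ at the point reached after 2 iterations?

φ′(z) = 6z² - 4z + 4
z₁ = 2 − 0.02·20 = 1.6
z₂ = 1.6 − 0.02·12.96 = 1.3408
φ(1.3408) = 6.588542746624

6.588542746624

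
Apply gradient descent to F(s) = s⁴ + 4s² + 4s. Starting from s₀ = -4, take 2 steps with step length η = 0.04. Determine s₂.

F′(s) = 4s³ + 8s + 4
Step 1: F′(-4) = -284; s₁ = -4 − 0.04·(-284) = 7.36
Step 2: F′(7.36) = 1657.633024; s₂ = 7.36 − 0.04·1657.633024 = -58.94532096

-58.94532096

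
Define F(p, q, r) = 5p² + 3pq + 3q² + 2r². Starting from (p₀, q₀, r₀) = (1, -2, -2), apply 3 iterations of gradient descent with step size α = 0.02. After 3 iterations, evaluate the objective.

11.176570467136

∇F = (10p + 3q, 3p + 6q, 4r)
Step 1: at (1, -2, -2), ∇F = (4, -9, -8) → (1, -2, -2) − 0.02·(4, -9, -8) = (0.92, -1.82, -1.84)
Step 2: at (0.92, -1.82, -1.84), ∇F = (3.74, -8.16, -7.36) → (0.92, -1.82, -1.84) − 0.02·(3.74, -8.16, -7.36) = (0.8452, -1.6568, -1.6928)
Step 3: at (0.8452, -1.6568, -1.6928), ∇F = (3.4816, -7.4052, -6.7712) → (0.8452, -1.6568, -1.6928) − 0.02·(3.4816, -7.4052, -6.7712) = (0.775568, -1.508696, -1.557376)
F(0.775568, -1.508696, -1.557376) = 11.176570467136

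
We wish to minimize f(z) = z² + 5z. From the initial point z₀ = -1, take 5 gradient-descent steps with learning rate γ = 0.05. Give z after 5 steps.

f′(z) = 2z + 5
z₁ = -1 − 0.05·3 = -1.15
z₂ = -1.15 − 0.05·2.7 = -1.285
z₃ = -1.285 − 0.05·2.43 = -1.4065
z₄ = -1.4065 − 0.05·2.187 = -1.51585
z₅ = -1.51585 − 0.05·1.9683 = -1.614265

-1.614265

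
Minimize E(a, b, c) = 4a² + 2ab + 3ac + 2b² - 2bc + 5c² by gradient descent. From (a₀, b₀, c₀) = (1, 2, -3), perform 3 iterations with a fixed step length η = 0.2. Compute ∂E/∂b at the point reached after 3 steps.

-7.424

∇E = (8a + 2b + 3c, 2a + 4b - 2c, 3a - 2b + 10c)
(a₁, b₁, c₁) = (1, 2, -3) − 0.2·(3, 16, -31) = (0.4, -1.2, 3.2)
(a₂, b₂, c₂) = (0.4, -1.2, 3.2) − 0.2·(10.4, -10.4, 35.6) = (-1.68, 0.88, -3.92)
(a₃, b₃, c₃) = (-1.68, 0.88, -3.92) − 0.2·(-23.44, 8, -46) = (3.008, -0.72, 5.28)
∂E/∂b at (3.008, -0.72, 5.28) = -7.424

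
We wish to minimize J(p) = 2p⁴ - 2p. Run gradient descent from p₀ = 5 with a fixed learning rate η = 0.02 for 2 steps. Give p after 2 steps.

520.77150976

J′(p) = 8p³ - 2
p₁ = 5 − 0.02·998 = -14.96
p₂ = -14.96 − 0.02·(-26786.575488) = 520.77150976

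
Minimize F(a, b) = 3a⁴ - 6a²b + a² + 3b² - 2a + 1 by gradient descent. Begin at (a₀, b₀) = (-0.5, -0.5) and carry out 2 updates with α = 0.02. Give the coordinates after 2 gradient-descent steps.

(-0.25127, -0.3461)

∇F = (12a³ - 12ab + 2a - 2, -6a² + 6b)
(a₁, b₁) = (-0.5, -0.5) − 0.02·(-7.5, -4.5) = (-0.35, -0.41)
(a₂, b₂) = (-0.35, -0.41) − 0.02·(-4.9365, -3.195) = (-0.25127, -0.3461)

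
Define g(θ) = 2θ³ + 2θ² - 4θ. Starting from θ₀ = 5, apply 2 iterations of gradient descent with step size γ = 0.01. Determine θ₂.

g′(θ) = 6θ² + 4θ - 4
Step 1: g′(5) = 166; θ₁ = 5 − 0.01·166 = 3.34
Step 2: g′(3.34) = 76.2936; θ₂ = 3.34 − 0.01·76.2936 = 2.577064

2.577064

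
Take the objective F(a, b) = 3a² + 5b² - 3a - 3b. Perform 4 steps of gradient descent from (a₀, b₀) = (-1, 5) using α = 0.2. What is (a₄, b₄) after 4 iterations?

∇F = (6a - 3, 10b - 3)
Step 1: at (-1, 5), ∇F = (-9, 47) → (-1, 5) − 0.2·(-9, 47) = (0.8, -4.4)
Step 2: at (0.8, -4.4), ∇F = (1.8, -47) → (0.8, -4.4) − 0.2·(1.8, -47) = (0.44, 5)
Step 3: at (0.44, 5), ∇F = (-0.36, 47) → (0.44, 5) − 0.2·(-0.36, 47) = (0.512, -4.4)
Step 4: at (0.512, -4.4), ∇F = (0.072, -47) → (0.512, -4.4) − 0.2·(0.072, -47) = (0.4976, 5)

(0.4976, 5)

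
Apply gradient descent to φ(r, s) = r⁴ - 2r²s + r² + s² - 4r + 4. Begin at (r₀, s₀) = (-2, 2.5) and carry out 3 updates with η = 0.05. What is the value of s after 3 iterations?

∇φ = (4r³ - 4rs + 2r - 4, -2r² + 2s)
Step 1: at (-2, 2.5), ∇φ = (-20, -3) → (-2, 2.5) − 0.05·(-20, -3) = (-1, 2.65)
Step 2: at (-1, 2.65), ∇φ = (0.6, 3.3) → (-1, 2.65) − 0.05·(0.6, 3.3) = (-1.03, 2.485)
Step 3: at (-1.03, 2.485), ∇φ = (-0.192708, 2.8482) → (-1.03, 2.485) − 0.05·(-0.192708, 2.8482) = (-1.0203646, 2.34259)
s = 2.34259

2.34259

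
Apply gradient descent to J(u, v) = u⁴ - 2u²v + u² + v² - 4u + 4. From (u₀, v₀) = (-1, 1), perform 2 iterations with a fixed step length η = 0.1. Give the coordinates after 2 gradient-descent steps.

∇J = (4u³ - 4uv + 2u - 4, -2u² + 2v)
Step 1: at (-1, 1), ∇J = (-6, 0) → (-1, 1) − 0.1·(-6, 0) = (-0.4, 1)
Step 2: at (-0.4, 1), ∇J = (-3.456, 1.68) → (-0.4, 1) − 0.1·(-3.456, 1.68) = (-0.0544, 0.832)

(-0.0544, 0.832)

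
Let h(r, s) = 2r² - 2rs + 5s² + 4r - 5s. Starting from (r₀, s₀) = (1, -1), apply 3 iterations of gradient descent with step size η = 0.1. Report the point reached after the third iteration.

∇h = (4r - 2s + 4, -2r + 10s - 5)
(r₁, s₁) = (1, -1) − 0.1·(10, -17) = (0, 0.7)
(r₂, s₂) = (0, 0.7) − 0.1·(2.6, 2) = (-0.26, 0.5)
(r₃, s₃) = (-0.26, 0.5) − 0.1·(1.96, 0.52) = (-0.456, 0.448)

(-0.456, 0.448)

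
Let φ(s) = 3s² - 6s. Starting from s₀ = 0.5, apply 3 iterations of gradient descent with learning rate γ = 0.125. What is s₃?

0.9921875

φ′(s) = 6s - 6
Step 1: φ′(0.5) = -3; s₁ = 0.5 − 0.125·(-3) = 0.875
Step 2: φ′(0.875) = -0.75; s₂ = 0.875 − 0.125·(-0.75) = 0.96875
Step 3: φ′(0.96875) = -0.1875; s₃ = 0.96875 − 0.125·(-0.1875) = 0.9921875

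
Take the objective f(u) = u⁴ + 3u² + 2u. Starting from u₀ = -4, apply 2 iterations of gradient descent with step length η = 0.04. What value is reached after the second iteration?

-52.41986048

f′(u) = 4u³ + 6u + 2
Step 1: f′(-4) = -278; u₁ = -4 − 0.04·(-278) = 7.12
Step 2: f′(7.12) = 1488.496512; u₂ = 7.12 − 0.04·1488.496512 = -52.41986048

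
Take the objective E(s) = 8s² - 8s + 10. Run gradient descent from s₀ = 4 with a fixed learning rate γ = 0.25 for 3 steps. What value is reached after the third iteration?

E′(s) = 16s - 8
Step 1: E′(4) = 56; s₁ = 4 − 0.25·56 = -10
Step 2: E′(-10) = -168; s₂ = -10 − 0.25·(-168) = 32
Step 3: E′(32) = 504; s₃ = 32 − 0.25·504 = -94

-94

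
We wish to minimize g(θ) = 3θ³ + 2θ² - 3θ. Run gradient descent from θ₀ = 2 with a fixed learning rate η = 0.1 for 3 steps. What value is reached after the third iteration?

-24.5229369

g′(θ) = 9θ² + 4θ - 3
θ₁ = 2 − 0.1·41 = -2.1
θ₂ = -2.1 − 0.1·28.29 = -4.929
θ₃ = -4.929 − 0.1·195.939369 = -24.5229369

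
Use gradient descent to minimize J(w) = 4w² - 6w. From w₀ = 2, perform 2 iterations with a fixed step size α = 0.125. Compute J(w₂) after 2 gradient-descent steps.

J′(w) = 8w - 6
Step 1: J′(2) = 10; w₁ = 2 − 0.125·10 = 0.75
Step 2: J′(0.75) = 0; w₂ = 0.75 − 0.125·0 = 0.75
J(0.75) = -2.25

-2.25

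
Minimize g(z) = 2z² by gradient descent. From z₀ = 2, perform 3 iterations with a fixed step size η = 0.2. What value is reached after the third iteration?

g′(z) = 4z
z₁ = 2 − 0.2·8 = 0.4
z₂ = 0.4 − 0.2·1.6 = 0.08
z₃ = 0.08 − 0.2·0.32 = 0.016

0.016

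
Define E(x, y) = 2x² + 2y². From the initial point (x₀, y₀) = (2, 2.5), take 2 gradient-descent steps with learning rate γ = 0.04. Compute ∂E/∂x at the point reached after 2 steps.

5.6448

∇E = (4x, 4y)
(x₁, y₁) = (2, 2.5) − 0.04·(8, 10) = (1.68, 2.1)
(x₂, y₂) = (1.68, 2.1) − 0.04·(6.72, 8.4) = (1.4112, 1.764)
∂E/∂x at (1.4112, 1.764) = 5.6448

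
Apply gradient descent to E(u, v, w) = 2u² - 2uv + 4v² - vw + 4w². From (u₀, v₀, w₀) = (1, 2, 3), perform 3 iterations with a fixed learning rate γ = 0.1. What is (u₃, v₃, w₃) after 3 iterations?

(0.56, 0.273, 0.096)

∇E = (4u - 2v, -2u + 8v - w, -v + 8w)
(u₁, v₁, w₁) = (1, 2, 3) − 0.1·(0, 11, 22) = (1, 0.9, 0.8)
(u₂, v₂, w₂) = (1, 0.9, 0.8) − 0.1·(2.2, 4.4, 5.5) = (0.78, 0.46, 0.25)
(u₃, v₃, w₃) = (0.78, 0.46, 0.25) − 0.1·(2.2, 1.87, 1.54) = (0.56, 0.273, 0.096)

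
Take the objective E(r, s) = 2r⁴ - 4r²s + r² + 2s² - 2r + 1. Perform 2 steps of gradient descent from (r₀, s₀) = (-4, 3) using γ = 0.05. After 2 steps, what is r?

-2016.6648

∇E = (8r³ - 8rs + 2r - 2, -4r² + 4s)
(r₁, s₁) = (-4, 3) − 0.05·(-426, -52) = (17.3, 5.6)
(r₂, s₂) = (17.3, 5.6) − 0.05·(40679.296, -1174.76) = (-2016.6648, 64.338)
r = -2016.6648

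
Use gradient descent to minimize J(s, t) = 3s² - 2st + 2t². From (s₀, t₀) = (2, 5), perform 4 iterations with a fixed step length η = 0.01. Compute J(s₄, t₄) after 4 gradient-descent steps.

32.783191931952

∇J = (6s - 2t, -2s + 4t)
Step 1: at (2, 5), ∇J = (2, 16) → (2, 5) − 0.01·(2, 16) = (1.98, 4.84)
Step 2: at (1.98, 4.84), ∇J = (2.2, 15.4) → (1.98, 4.84) − 0.01·(2.2, 15.4) = (1.958, 4.686)
Step 3: at (1.958, 4.686), ∇J = (2.376, 14.828) → (1.958, 4.686) − 0.01·(2.376, 14.828) = (1.93424, 4.53772)
Step 4: at (1.93424, 4.53772), ∇J = (2.53, 14.2824) → (1.93424, 4.53772) − 0.01·(2.53, 14.2824) = (1.90894, 4.394896)
J(1.90894, 4.394896) = 32.783191931952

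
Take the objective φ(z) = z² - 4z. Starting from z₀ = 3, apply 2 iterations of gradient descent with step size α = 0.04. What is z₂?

2.8464

φ′(z) = 2z - 4
z₁ = 3 − 0.04·2 = 2.92
z₂ = 2.92 − 0.04·1.84 = 2.8464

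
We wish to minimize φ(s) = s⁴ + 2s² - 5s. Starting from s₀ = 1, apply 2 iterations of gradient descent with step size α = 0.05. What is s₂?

0.807175

φ′(s) = 4s³ + 4s - 5
s₁ = 1 − 0.05·3 = 0.85
s₂ = 0.85 − 0.05·0.8565 = 0.807175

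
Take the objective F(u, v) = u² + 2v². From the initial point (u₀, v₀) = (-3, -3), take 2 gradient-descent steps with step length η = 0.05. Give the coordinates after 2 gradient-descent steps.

(-2.43, -1.92)

∇F = (2u, 4v)
(u₁, v₁) = (-3, -3) − 0.05·(-6, -12) = (-2.7, -2.4)
(u₂, v₂) = (-2.7, -2.4) − 0.05·(-5.4, -9.6) = (-2.43, -1.92)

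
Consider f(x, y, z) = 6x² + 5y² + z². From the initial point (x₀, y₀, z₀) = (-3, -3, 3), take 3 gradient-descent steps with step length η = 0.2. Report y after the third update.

3

∇f = (12x, 10y, 2z)
(x₁, y₁, z₁) = (-3, -3, 3) − 0.2·(-36, -30, 6) = (4.2, 3, 1.8)
(x₂, y₂, z₂) = (4.2, 3, 1.8) − 0.2·(50.4, 30, 3.6) = (-5.88, -3, 1.08)
(x₃, y₃, z₃) = (-5.88, -3, 1.08) − 0.2·(-70.56, -30, 2.16) = (8.232, 3, 0.648)
y = 3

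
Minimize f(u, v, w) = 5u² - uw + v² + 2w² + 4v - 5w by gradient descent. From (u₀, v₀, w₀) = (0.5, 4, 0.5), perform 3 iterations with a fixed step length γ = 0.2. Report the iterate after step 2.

∇f = (10u - w, 2v + 4, -u + 4w - 5)
Step 1: at (0.5, 4, 0.5), ∇f = (4.5, 12, -3.5) → (0.5, 4, 0.5) − 0.2·(4.5, 12, -3.5) = (-0.4, 1.6, 1.2)
Step 2: at (-0.4, 1.6, 1.2), ∇f = (-5.2, 7.2, 0.2) → (-0.4, 1.6, 1.2) − 0.2·(-5.2, 7.2, 0.2) = (0.64, 0.16, 1.16)

(0.64, 0.16, 1.16)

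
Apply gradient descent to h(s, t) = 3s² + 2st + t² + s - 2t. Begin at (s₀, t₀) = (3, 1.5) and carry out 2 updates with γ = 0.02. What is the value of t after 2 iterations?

∇h = (6s + 2t + 1, 2s + 2t - 2)
(s₁, t₁) = (3, 1.5) − 0.02·(22, 7) = (2.56, 1.36)
(s₂, t₂) = (2.56, 1.36) − 0.02·(19.08, 5.84) = (2.1784, 1.2432)
t = 1.2432

1.2432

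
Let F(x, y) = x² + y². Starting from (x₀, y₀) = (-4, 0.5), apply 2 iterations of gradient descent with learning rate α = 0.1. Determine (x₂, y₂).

∇F = (2x, 2y)
(x₁, y₁) = (-4, 0.5) − 0.1·(-8, 1) = (-3.2, 0.4)
(x₂, y₂) = (-3.2, 0.4) − 0.1·(-6.4, 0.8) = (-2.56, 0.32)

(-2.56, 0.32)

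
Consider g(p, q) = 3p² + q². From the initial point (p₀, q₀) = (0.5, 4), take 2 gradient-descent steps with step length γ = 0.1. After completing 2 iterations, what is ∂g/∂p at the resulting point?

∇g = (6p, 2q)
Step 1: at (0.5, 4), ∇g = (3, 8) → (0.5, 4) − 0.1·(3, 8) = (0.2, 3.2)
Step 2: at (0.2, 3.2), ∇g = (1.2, 6.4) → (0.2, 3.2) − 0.1·(1.2, 6.4) = (0.08, 2.56)
∂g/∂p at (0.08, 2.56) = 0.48

0.48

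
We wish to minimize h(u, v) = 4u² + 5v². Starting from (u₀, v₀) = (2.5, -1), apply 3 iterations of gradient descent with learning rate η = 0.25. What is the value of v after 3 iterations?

∇h = (8u, 10v)
(u₁, v₁) = (2.5, -1) − 0.25·(20, -10) = (-2.5, 1.5)
(u₂, v₂) = (-2.5, 1.5) − 0.25·(-20, 15) = (2.5, -2.25)
(u₃, v₃) = (2.5, -2.25) − 0.25·(20, -22.5) = (-2.5, 3.375)
v = 3.375

3.375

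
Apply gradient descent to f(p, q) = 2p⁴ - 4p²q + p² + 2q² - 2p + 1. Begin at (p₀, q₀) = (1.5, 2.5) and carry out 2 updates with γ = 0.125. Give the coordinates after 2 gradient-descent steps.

(0.359375, 2.71875)

∇f = (8p³ - 8pq + 2p - 2, -4p² + 4q)
Step 1: at (1.5, 2.5), ∇f = (-2, 1) → (1.5, 2.5) − 0.125·(-2, 1) = (1.75, 2.375)
Step 2: at (1.75, 2.375), ∇f = (11.125, -2.75) → (1.75, 2.375) − 0.125·(11.125, -2.75) = (0.359375, 2.71875)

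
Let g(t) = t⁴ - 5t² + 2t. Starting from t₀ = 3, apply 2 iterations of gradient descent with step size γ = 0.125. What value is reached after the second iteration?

155.5

g′(t) = 4t³ - 10t + 2
t₁ = 3 − 0.125·80 = -7
t₂ = -7 − 0.125·(-1300) = 155.5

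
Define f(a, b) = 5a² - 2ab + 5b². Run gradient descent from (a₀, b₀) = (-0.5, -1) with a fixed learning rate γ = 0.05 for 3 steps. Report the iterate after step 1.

(-0.35, -0.55)

∇f = (10a - 2b, -2a + 10b)
(a₁, b₁) = (-0.5, -1) − 0.05·(-3, -9) = (-0.35, -0.55)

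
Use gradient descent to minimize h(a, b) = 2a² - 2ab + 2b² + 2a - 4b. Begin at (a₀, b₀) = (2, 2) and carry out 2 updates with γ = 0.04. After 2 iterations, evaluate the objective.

1.72420096

∇h = (4a - 2b + 2, -2a + 4b - 4)
(a₁, b₁) = (2, 2) − 0.04·(6, 0) = (1.76, 2)
(a₂, b₂) = (1.76, 2) − 0.04·(5.04, 0.48) = (1.5584, 1.9808)
h(1.5584, 1.9808) = 1.72420096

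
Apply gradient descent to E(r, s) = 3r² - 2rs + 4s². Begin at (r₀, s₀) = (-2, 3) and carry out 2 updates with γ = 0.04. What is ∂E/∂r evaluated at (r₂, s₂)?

-7.2864

∇E = (6r - 2s, -2r + 8s)
Step 1: at (-2, 3), ∇E = (-18, 28) → (-2, 3) − 0.04·(-18, 28) = (-1.28, 1.88)
Step 2: at (-1.28, 1.88), ∇E = (-11.44, 17.6) → (-1.28, 1.88) − 0.04·(-11.44, 17.6) = (-0.8224, 1.176)
∂E/∂r at (-0.8224, 1.176) = -7.2864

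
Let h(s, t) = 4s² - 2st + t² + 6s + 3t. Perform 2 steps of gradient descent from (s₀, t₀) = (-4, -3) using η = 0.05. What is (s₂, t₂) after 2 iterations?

∇h = (8s - 2t + 6, -2s + 2t + 3)
(s₁, t₁) = (-4, -3) − 0.05·(-20, 5) = (-3, -3.25)
(s₂, t₂) = (-3, -3.25) − 0.05·(-11.5, 2.5) = (-2.425, -3.375)

(-2.425, -3.375)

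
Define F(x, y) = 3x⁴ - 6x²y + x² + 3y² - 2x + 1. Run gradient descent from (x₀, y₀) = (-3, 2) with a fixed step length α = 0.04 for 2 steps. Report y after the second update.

∇F = (12x³ - 12xy + 2x - 2, -6x² + 6y)
(x₁, y₁) = (-3, 2) − 0.04·(-260, -42) = (7.4, 3.68)
(x₂, y₂) = (7.4, 3.68) − 0.04·(4548.704, -306.48) = (-174.54816, 15.9392)
y = 15.9392

15.9392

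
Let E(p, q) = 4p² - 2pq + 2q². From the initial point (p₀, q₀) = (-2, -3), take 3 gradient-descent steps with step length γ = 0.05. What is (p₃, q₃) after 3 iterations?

∇E = (8p - 2q, -2p + 4q)
(p₁, q₁) = (-2, -3) − 0.05·(-10, -8) = (-1.5, -2.6)
(p₂, q₂) = (-1.5, -2.6) − 0.05·(-6.8, -7.4) = (-1.16, -2.23)
(p₃, q₃) = (-1.16, -2.23) − 0.05·(-4.82, -6.6) = (-0.919, -1.9)

(-0.919, -1.9)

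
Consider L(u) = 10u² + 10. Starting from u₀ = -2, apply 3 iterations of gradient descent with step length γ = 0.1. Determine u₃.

L′(u) = 20u
u₁ = -2 − 0.1·(-40) = 2
u₂ = 2 − 0.1·40 = -2
u₃ = -2 − 0.1·(-40) = 2

2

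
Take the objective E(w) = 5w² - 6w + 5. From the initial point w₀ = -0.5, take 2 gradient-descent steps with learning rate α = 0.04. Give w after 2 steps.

0.204

E′(w) = 10w - 6
Step 1: E′(-0.5) = -11; w₁ = -0.5 − 0.04·(-11) = -0.06
Step 2: E′(-0.06) = -6.6; w₂ = -0.06 − 0.04·(-6.6) = 0.204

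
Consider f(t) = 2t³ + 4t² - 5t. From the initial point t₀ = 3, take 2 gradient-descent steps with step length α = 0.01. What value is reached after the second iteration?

1.829226

f′(t) = 6t² + 8t - 5
Step 1: f′(3) = 73; t₁ = 3 − 0.01·73 = 2.27
Step 2: f′(2.27) = 44.0774; t₂ = 2.27 − 0.01·44.0774 = 1.829226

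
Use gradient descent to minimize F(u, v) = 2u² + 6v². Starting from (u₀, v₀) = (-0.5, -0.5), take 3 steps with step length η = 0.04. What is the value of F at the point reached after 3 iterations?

∇F = (4u, 12v)
(u₁, v₁) = (-0.5, -0.5) − 0.04·(-2, -6) = (-0.42, -0.26)
(u₂, v₂) = (-0.42, -0.26) − 0.04·(-1.68, -3.12) = (-0.3528, -0.1352)
(u₃, v₃) = (-0.3528, -0.1352) − 0.04·(-1.4112, -1.6224) = (-0.296352, -0.070304)
F(-0.296352, -0.070304) = 0.205304930304

0.205304930304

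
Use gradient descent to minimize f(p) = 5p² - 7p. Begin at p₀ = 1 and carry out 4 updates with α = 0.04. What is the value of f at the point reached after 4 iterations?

-2.442441728

f′(p) = 10p - 7
p₁ = 1 − 0.04·3 = 0.88
p₂ = 0.88 − 0.04·1.8 = 0.808
p₃ = 0.808 − 0.04·1.08 = 0.7648
p₄ = 0.7648 − 0.04·0.648 = 0.73888
f(0.73888) = -2.442441728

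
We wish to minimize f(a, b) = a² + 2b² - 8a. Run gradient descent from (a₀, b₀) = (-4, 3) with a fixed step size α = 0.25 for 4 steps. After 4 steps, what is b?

0

∇f = (2a - 8, 4b)
Step 1: at (-4, 3), ∇f = (-16, 12) → (-4, 3) − 0.25·(-16, 12) = (0, 0)
Step 2: at (0, 0), ∇f = (-8, 0) → (0, 0) − 0.25·(-8, 0) = (2, 0)
Step 3: at (2, 0), ∇f = (-4, 0) → (2, 0) − 0.25·(-4, 0) = (3, 0)
Step 4: at (3, 0), ∇f = (-2, 0) → (3, 0) − 0.25·(-2, 0) = (3.5, 0)
b = 0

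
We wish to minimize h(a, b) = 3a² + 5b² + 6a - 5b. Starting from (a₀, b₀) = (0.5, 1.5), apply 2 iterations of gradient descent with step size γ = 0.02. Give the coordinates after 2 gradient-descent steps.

∇h = (6a + 6, 10b - 5)
Step 1: at (0.5, 1.5), ∇h = (9, 10) → (0.5, 1.5) − 0.02·(9, 10) = (0.32, 1.3)
Step 2: at (0.32, 1.3), ∇h = (7.92, 8) → (0.32, 1.3) − 0.02·(7.92, 8) = (0.1616, 1.14)

(0.1616, 1.14)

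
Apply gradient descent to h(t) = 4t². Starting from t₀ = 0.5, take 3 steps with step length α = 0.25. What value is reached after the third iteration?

-0.5

h′(t) = 8t
t₁ = 0.5 − 0.25·4 = -0.5
t₂ = -0.5 − 0.25·(-4) = 0.5
t₃ = 0.5 − 0.25·4 = -0.5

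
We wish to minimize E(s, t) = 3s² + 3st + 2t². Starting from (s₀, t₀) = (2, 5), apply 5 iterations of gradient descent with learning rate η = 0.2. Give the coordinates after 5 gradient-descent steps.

∇E = (6s + 3t, 3s + 4t)
(s₁, t₁) = (2, 5) − 0.2·(27, 26) = (-3.4, -0.2)
(s₂, t₂) = (-3.4, -0.2) − 0.2·(-21, -11) = (0.8, 2)
(s₃, t₃) = (0.8, 2) − 0.2·(10.8, 10.4) = (-1.36, -0.08)
(s₄, t₄) = (-1.36, -0.08) − 0.2·(-8.4, -4.4) = (0.32, 0.8)
(s₅, t₅) = (0.32, 0.8) − 0.2·(4.32, 4.16) = (-0.544, -0.032)

(-0.544, -0.032)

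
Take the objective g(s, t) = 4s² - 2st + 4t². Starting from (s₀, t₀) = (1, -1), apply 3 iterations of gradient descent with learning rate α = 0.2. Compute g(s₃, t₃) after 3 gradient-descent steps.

∇g = (8s - 2t, -2s + 8t)
(s₁, t₁) = (1, -1) − 0.2·(10, -10) = (-1, 1)
(s₂, t₂) = (-1, 1) − 0.2·(-10, 10) = (1, -1)
(s₃, t₃) = (1, -1) − 0.2·(10, -10) = (-1, 1)
g(-1, 1) = 10

10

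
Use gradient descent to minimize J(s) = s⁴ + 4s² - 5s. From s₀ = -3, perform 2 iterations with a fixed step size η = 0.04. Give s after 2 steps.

-0.55407872

J′(s) = 4s³ + 8s - 5
s₁ = -3 − 0.04·(-137) = 2.48
s₂ = 2.48 − 0.04·75.851968 = -0.55407872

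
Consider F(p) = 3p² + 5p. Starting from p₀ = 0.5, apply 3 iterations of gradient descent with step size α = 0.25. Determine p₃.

F′(p) = 6p + 5
Step 1: F′(0.5) = 8; p₁ = 0.5 − 0.25·8 = -1.5
Step 2: F′(-1.5) = -4; p₂ = -1.5 − 0.25·(-4) = -0.5
Step 3: F′(-0.5) = 2; p₃ = -0.5 − 0.25·2 = -1

-1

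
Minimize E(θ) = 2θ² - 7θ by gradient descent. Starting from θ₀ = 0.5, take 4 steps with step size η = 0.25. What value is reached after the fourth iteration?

1.75

E′(θ) = 4θ - 7
θ₁ = 0.5 − 0.25·(-5) = 1.75
θ₂ = 1.75 − 0.25·0 = 1.75
θ₃ = 1.75 − 0.25·0 = 1.75
θ₄ = 1.75 − 0.25·0 = 1.75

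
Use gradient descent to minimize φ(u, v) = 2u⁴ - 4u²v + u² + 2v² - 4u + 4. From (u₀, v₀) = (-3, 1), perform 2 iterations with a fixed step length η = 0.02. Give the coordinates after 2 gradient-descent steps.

∇φ = (8u³ - 8uv + 2u - 4, -4u² + 4v)
(u₁, v₁) = (-3, 1) − 0.02·(-202, -32) = (1.04, 1.64)
(u₂, v₂) = (1.04, 1.64) − 0.02·(-6.565888, 2.2336) = (1.17131776, 1.595328)

(1.17131776, 1.595328)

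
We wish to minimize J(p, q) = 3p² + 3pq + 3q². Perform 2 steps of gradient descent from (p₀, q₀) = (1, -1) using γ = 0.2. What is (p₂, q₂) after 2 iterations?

∇J = (6p + 3q, 3p + 6q)
(p₁, q₁) = (1, -1) − 0.2·(3, -3) = (0.4, -0.4)
(p₂, q₂) = (0.4, -0.4) − 0.2·(1.2, -1.2) = (0.16, -0.16)

(0.16, -0.16)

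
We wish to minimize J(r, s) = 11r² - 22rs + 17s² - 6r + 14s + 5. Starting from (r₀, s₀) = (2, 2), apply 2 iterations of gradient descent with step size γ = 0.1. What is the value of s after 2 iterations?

∇J = (22r - 22s - 6, -22r + 34s + 14)
Step 1: at (2, 2), ∇J = (-6, 38) → (2, 2) − 0.1·(-6, 38) = (2.6, -1.8)
Step 2: at (2.6, -1.8), ∇J = (90.8, -104.4) → (2.6, -1.8) − 0.1·(90.8, -104.4) = (-6.48, 8.64)
s = 8.64

8.64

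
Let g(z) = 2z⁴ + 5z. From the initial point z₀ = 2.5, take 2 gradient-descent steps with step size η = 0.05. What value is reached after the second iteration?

21.35

g′(z) = 8z³ + 5
z₁ = 2.5 − 0.05·130 = -4
z₂ = -4 − 0.05·(-507) = 21.35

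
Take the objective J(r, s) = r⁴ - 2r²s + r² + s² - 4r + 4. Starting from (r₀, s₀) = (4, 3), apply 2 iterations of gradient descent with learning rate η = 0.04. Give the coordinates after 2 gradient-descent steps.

∇J = (4r³ - 4rs + 2r - 4, -2r² + 2s)
(r₁, s₁) = (4, 3) − 0.04·(212, -26) = (-4.48, 4.04)
(r₂, s₂) = (-4.48, 4.04) − 0.04·(-300.224768, -32.0608) = (7.52899072, 5.322432)

(7.52899072, 5.322432)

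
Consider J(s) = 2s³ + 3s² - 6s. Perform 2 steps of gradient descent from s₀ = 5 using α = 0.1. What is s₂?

-96.616

J′(s) = 6s² + 6s - 6
s₁ = 5 − 0.1·174 = -12.4
s₂ = -12.4 − 0.1·842.16 = -96.616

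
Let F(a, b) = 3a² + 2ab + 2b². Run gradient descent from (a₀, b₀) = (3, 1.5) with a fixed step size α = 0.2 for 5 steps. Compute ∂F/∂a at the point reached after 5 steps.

-0.36

∇F = (6a + 2b, 2a + 4b)
(a₁, b₁) = (3, 1.5) − 0.2·(21, 12) = (-1.2, -0.9)
(a₂, b₂) = (-1.2, -0.9) − 0.2·(-9, -6) = (0.6, 0.3)
(a₃, b₃) = (0.6, 0.3) − 0.2·(4.2, 2.4) = (-0.24, -0.18)
(a₄, b₄) = (-0.24, -0.18) − 0.2·(-1.8, -1.2) = (0.12, 0.06)
(a₅, b₅) = (0.12, 0.06) − 0.2·(0.84, 0.48) = (-0.048, -0.036)
∂F/∂a at (-0.048, -0.036) = -0.36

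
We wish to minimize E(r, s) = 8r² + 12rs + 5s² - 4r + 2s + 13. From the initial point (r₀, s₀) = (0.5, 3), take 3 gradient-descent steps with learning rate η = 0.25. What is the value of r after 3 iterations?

∇E = (16r + 12s - 4, 12r + 10s + 2)
(r₁, s₁) = (0.5, 3) − 0.25·(40, 38) = (-9.5, -6.5)
(r₂, s₂) = (-9.5, -6.5) − 0.25·(-234, -177) = (49, 37.75)
(r₃, s₃) = (49, 37.75) − 0.25·(1233, 967.5) = (-259.25, -204.125)
r = -259.25

-259.25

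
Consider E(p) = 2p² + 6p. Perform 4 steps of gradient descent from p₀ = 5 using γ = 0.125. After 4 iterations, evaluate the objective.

E′(p) = 4p + 6
p₁ = 5 − 0.125·26 = 1.75
p₂ = 1.75 − 0.125·13 = 0.125
p₃ = 0.125 − 0.125·6.5 = -0.6875
p₄ = -0.6875 − 0.125·3.25 = -1.09375
E(-1.09375) = -4.169921875

-4.169921875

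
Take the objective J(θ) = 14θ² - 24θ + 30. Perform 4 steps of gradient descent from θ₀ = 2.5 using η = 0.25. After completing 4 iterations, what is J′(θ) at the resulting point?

59616

J′(θ) = 28θ - 24
Step 1: J′(2.5) = 46; θ₁ = 2.5 − 0.25·46 = -9
Step 2: J′(-9) = -276; θ₂ = -9 − 0.25·(-276) = 60
Step 3: J′(60) = 1656; θ₃ = 60 − 0.25·1656 = -354
Step 4: J′(-354) = -9936; θ₄ = -354 − 0.25·(-9936) = 2130
J′(θ) at (2130) = 59616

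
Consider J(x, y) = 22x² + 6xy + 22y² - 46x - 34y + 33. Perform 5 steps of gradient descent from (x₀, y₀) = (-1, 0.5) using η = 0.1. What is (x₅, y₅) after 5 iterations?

(1232.40992, 919.59008)

∇J = (44x + 6y - 46, 6x + 44y - 34)
Step 1: at (-1, 0.5), ∇J = (-87, -18) → (-1, 0.5) − 0.1·(-87, -18) = (7.7, 2.3)
Step 2: at (7.7, 2.3), ∇J = (306.6, 113.4) → (7.7, 2.3) − 0.1·(306.6, 113.4) = (-22.96, -9.04)
Step 3: at (-22.96, -9.04), ∇J = (-1110.48, -569.52) → (-22.96, -9.04) − 0.1·(-1110.48, -569.52) = (88.088, 47.912)
Step 4: at (88.088, 47.912), ∇J = (4117.344, 2602.656) → (88.088, 47.912) − 0.1·(4117.344, 2602.656) = (-323.6464, -212.3536)
Step 5: at (-323.6464, -212.3536), ∇J = (-15560.5632, -11319.4368) → (-323.6464, -212.3536) − 0.1·(-15560.5632, -11319.4368) = (1232.40992, 919.59008)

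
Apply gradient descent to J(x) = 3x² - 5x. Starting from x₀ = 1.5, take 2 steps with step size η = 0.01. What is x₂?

J′(x) = 6x - 5
x₁ = 1.5 − 0.01·4 = 1.46
x₂ = 1.46 − 0.01·3.76 = 1.4224

1.4224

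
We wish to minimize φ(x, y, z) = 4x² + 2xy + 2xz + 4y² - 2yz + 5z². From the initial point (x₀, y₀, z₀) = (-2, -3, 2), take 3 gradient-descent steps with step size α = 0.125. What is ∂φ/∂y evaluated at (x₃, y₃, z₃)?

1.09375

∇φ = (8x + 2y + 2z, 2x + 8y - 2z, 2x - 2y + 10z)
Step 1: at (-2, -3, 2), ∇φ = (-18, -32, 22) → (-2, -3, 2) − 0.125·(-18, -32, 22) = (0.25, 1, -0.75)
Step 2: at (0.25, 1, -0.75), ∇φ = (2.5, 10, -9) → (0.25, 1, -0.75) − 0.125·(2.5, 10, -9) = (-0.0625, -0.25, 0.375)
Step 3: at (-0.0625, -0.25, 0.375), ∇φ = (-0.25, -2.875, 4.125) → (-0.0625, -0.25, 0.375) − 0.125·(-0.25, -2.875, 4.125) = (-0.03125, 0.109375, -0.140625)
∂φ/∂y at (-0.03125, 0.109375, -0.140625) = 1.09375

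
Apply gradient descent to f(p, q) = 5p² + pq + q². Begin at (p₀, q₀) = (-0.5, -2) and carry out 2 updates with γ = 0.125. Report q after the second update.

-1.125

∇f = (10p + q, p + 2q)
Step 1: at (-0.5, -2), ∇f = (-7, -4.5) → (-0.5, -2) − 0.125·(-7, -4.5) = (0.375, -1.4375)
Step 2: at (0.375, -1.4375), ∇f = (2.3125, -2.5) → (0.375, -1.4375) − 0.125·(2.3125, -2.5) = (0.0859375, -1.125)
q = -1.125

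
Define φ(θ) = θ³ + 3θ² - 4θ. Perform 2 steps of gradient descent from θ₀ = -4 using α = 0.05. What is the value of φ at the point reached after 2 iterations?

-173.095125

φ′(θ) = 3θ² + 6θ - 4
θ₁ = -4 − 0.05·20 = -5
θ₂ = -5 − 0.05·41 = -7.05
φ(-7.05) = -173.095125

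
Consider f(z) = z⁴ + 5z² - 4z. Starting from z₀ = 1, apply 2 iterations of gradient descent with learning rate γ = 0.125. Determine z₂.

f′(z) = 4z³ + 10z - 4
z₁ = 1 − 0.125·10 = -0.25
z₂ = -0.25 − 0.125·(-6.5625) = 0.5703125

0.5703125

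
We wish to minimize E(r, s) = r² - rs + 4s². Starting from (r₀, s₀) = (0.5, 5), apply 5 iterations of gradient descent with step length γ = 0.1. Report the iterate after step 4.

(0.56625, 0.0975)

∇E = (2r - s, -r + 8s)
Step 1: at (0.5, 5), ∇E = (-4, 39.5) → (0.5, 5) − 0.1·(-4, 39.5) = (0.9, 1.05)
Step 2: at (0.9, 1.05), ∇E = (0.75, 7.5) → (0.9, 1.05) − 0.1·(0.75, 7.5) = (0.825, 0.3)
Step 3: at (0.825, 0.3), ∇E = (1.35, 1.575) → (0.825, 0.3) − 0.1·(1.35, 1.575) = (0.69, 0.1425)
Step 4: at (0.69, 0.1425), ∇E = (1.2375, 0.45) → (0.69, 0.1425) − 0.1·(1.2375, 0.45) = (0.56625, 0.0975)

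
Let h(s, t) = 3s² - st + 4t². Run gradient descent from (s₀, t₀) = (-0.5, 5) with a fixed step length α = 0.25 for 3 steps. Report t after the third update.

-6.0078125

∇h = (6s - t, -s + 8t)
(s₁, t₁) = (-0.5, 5) − 0.25·(-8, 40.5) = (1.5, -5.125)
(s₂, t₂) = (1.5, -5.125) − 0.25·(14.125, -42.5) = (-2.03125, 5.5)
(s₃, t₃) = (-2.03125, 5.5) − 0.25·(-17.6875, 46.03125) = (2.390625, -6.0078125)
t = -6.0078125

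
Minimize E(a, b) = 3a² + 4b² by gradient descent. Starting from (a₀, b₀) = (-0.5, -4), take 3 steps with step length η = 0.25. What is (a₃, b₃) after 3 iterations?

∇E = (6a, 8b)
(a₁, b₁) = (-0.5, -4) − 0.25·(-3, -32) = (0.25, 4)
(a₂, b₂) = (0.25, 4) − 0.25·(1.5, 32) = (-0.125, -4)
(a₃, b₃) = (-0.125, -4) − 0.25·(-0.75, -32) = (0.0625, 4)

(0.0625, 4)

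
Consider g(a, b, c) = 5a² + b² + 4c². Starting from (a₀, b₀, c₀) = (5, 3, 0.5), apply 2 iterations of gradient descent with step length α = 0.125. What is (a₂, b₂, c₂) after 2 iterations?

(0.3125, 1.6875, 0)

∇g = (10a, 2b, 8c)
(a₁, b₁, c₁) = (5, 3, 0.5) − 0.125·(50, 6, 4) = (-1.25, 2.25, 0)
(a₂, b₂, c₂) = (-1.25, 2.25, 0) − 0.125·(-12.5, 4.5, 0) = (0.3125, 1.6875, 0)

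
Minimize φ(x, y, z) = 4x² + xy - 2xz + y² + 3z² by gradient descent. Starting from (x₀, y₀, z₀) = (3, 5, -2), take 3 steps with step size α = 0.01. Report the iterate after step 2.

∇φ = (8x + y - 2z, x + 2y, -2x + 6z)
Step 1: at (3, 5, -2), ∇φ = (33, 13, -18) → (3, 5, -2) − 0.01·(33, 13, -18) = (2.67, 4.87, -1.82)
Step 2: at (2.67, 4.87, -1.82), ∇φ = (29.87, 12.41, -16.26) → (2.67, 4.87, -1.82) − 0.01·(29.87, 12.41, -16.26) = (2.3713, 4.7459, -1.6574)

(2.3713, 4.7459, -1.6574)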